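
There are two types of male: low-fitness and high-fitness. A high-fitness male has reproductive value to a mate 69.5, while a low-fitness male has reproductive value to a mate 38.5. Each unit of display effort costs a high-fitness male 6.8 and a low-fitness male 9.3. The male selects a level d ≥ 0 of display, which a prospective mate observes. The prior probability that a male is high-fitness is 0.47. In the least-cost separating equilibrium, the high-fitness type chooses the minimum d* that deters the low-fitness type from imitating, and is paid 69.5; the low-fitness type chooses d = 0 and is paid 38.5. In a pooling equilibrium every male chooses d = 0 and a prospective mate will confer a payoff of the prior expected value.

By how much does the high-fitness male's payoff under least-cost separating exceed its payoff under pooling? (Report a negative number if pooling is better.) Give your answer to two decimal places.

Least-cost separating signal: d* solves 38.5 = 69.5 − 9.3·d*, so d* = (69.5 − 38.5)/9.3 ≈ 3.3333.
High-fitness type's separating payoff: 69.5 − 6.8 × d* = 69.5 − 6.8 × (69.5 − 38.5)/9.3 = 69.5 − 210.8/9.3 ≈ 46.8333.
Pooling payoff: 0.47 × 69.5 + 0.53 × 38.5 = 53.07.
Difference: 46.8333 − 53.07 = -6.2367, i.e. -6.24 to two decimal places.
The high-fitness type would prefer the pooling outcome.

-6.24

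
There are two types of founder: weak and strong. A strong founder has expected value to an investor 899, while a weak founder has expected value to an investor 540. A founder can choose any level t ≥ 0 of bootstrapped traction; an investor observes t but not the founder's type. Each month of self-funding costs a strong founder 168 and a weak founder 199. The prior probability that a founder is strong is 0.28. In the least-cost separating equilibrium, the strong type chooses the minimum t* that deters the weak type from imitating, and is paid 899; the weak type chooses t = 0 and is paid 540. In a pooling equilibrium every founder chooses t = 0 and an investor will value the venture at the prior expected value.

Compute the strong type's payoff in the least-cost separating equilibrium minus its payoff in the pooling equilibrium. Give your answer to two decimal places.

Least-cost separating signal: t* solves 540 = 899 − 199·t*, so t* = (899 − 540)/199 ≈ 1.8040.
Strong type's separating payoff: 899 − 168 × t* = 899 − 168 × (899 − 540)/199 = 899 − 60312/199 ≈ 595.9246.
Pooling payoff: 0.28 × 899 + 0.72 × 540 = 640.52.
Difference: 595.9246 − 640.52 = -44.5954, i.e. -44.60 to two decimal places.
The strong type would prefer the pooling outcome.

-44.60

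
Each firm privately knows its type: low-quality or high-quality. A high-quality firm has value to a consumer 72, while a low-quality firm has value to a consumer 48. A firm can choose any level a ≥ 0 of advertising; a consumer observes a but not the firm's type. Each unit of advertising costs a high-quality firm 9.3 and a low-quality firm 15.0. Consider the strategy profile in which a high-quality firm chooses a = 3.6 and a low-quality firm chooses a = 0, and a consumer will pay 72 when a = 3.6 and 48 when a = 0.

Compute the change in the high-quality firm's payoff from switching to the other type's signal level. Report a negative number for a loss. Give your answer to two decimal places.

9.48

Playing a = 3.6 the high-quality firm receives 72 − 9.3 × 3.6 = 38.52.
Deviating to a = 0 yields 48 instead.
Gain from deviating: 48 − 38.52 = 9.48.
The gain is positive, so the high-quality type's incentive-compatibility constraint is violated — this profile is not a separating equilibrium.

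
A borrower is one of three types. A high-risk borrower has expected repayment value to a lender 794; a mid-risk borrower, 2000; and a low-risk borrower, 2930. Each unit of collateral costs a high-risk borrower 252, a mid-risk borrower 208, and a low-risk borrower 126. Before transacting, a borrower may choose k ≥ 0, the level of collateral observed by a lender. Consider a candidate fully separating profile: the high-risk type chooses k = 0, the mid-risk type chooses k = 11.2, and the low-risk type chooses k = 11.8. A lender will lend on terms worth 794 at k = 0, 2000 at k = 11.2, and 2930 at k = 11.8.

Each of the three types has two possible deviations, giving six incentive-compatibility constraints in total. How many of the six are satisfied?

Mid-risk (own payoff 2000 − 208×11.2 = -329.6): to k=0 gives 794 → profitable ✗; to k=11.8 gives 2930 − 208×11.8 = 475.6 → profitable ✗.
High-risk (own payoff 794): to k=11.2 gives 2000 − 252×11.2 = -822.4 → no gain ✓; to k=11.8 gives 2930 − 252×11.8 = -43.6 → no gain ✓.
Low-risk (own payoff 2930 − 126×11.8 = 1443.2): to k=0 gives 794 → no gain ✓; to k=11.2 gives 2000 − 126×11.2 = 588.8 → no gain ✓.
4 of the 6 constraints hold; not an equilibrium.

4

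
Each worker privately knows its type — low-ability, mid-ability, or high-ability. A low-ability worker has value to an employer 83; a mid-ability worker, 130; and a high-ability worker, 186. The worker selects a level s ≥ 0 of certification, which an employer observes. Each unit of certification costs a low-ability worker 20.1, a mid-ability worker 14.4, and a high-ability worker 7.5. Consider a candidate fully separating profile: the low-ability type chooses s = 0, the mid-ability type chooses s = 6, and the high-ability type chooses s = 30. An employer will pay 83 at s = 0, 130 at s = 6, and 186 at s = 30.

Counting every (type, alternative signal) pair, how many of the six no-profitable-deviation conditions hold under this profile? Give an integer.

3

Low-ability (own payoff 83): to s=6 gives 130 − 20.1×6 = 9.4 → no gain ✓; to s=30 gives 186 − 20.1×30 = -417 → no gain ✓.
Mid-ability (own payoff 130 − 14.4×6 = 43.6): to s=0 gives 83 → profitable ✗; to s=30 gives 186 − 14.4×30 = -246 → no gain ✓.
High-ability (own payoff 186 − 7.5×30 = -39): to s=0 gives 83 → profitable ✗; to s=6 gives 130 − 7.5×6 = 85 → profitable ✗.
3 of the 6 constraints hold; not an equilibrium.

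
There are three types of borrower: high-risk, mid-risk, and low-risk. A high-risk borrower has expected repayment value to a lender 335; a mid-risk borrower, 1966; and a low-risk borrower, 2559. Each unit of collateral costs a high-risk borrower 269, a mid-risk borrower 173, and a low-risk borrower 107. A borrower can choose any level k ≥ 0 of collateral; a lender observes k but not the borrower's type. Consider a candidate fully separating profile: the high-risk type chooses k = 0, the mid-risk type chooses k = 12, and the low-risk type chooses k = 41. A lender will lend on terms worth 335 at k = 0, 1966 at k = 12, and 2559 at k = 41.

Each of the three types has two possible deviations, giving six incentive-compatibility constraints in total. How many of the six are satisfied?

3

Mid-risk (own payoff 1966 − 173×12 = -110): to k=0 gives 335 → profitable ✗; to k=41 gives 2559 − 173×41 = -4534 → no gain ✓.
Low-risk (own payoff 2559 − 107×41 = -1828): to k=0 gives 335 → profitable ✗; to k=12 gives 1966 − 107×12 = 682 → profitable ✗.
High-risk (own payoff 335): to k=12 gives 1966 − 269×12 = -1262 → no gain ✓; to k=41 gives 2559 − 269×41 = -8470 → no gain ✓.
3 of the 6 constraints hold; not an equilibrium.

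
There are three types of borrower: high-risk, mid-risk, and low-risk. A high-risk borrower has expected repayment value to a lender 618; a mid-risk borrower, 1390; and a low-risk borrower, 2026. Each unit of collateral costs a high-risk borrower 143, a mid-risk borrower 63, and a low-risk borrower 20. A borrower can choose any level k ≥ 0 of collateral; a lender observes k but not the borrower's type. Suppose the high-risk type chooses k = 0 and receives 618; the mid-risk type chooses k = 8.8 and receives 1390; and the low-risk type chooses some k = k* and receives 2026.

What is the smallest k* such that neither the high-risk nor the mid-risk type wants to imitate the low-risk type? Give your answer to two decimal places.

High-risk type (on-path payoff 618) won't mimic when 618 ≥ 2026 − 143·k*, i.e. k* ≥ 9.85.
Mid-risk type (on-path payoff 1390 − 63×8.8 = 835.6) won't mimic when 835.6 ≥ 2026 − 63·k*, i.e. k* ≥ 18.90.
Both must hold, so k* = max(9.85, 18.90) = 18.90. The mid-risk type's constraint binds.

18.90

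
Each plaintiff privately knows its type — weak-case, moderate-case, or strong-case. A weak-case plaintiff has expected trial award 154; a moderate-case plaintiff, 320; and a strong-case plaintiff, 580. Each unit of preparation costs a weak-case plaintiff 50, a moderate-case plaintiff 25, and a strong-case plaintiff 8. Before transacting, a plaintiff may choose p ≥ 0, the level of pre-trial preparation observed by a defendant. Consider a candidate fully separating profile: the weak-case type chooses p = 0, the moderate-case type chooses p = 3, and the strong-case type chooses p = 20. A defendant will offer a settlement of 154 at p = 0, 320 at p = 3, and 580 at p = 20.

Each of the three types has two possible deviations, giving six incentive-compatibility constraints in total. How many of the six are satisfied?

5

Moderate-case (own payoff 320 − 25×3 = 245): to p=0 gives 154 → no gain ✓; to p=20 gives 580 − 25×20 = 80 → no gain ✓.
Weak-case (own payoff 154): to p=3 gives 320 − 50×3 = 170 → profitable ✗; to p=20 gives 580 − 50×20 = -420 → no gain ✓.
Strong-case (own payoff 580 − 8×20 = 420): to p=0 gives 154 → no gain ✓; to p=3 gives 320 − 8×3 = 296 → no gain ✓.
5 of the 6 constraints hold; not an equilibrium.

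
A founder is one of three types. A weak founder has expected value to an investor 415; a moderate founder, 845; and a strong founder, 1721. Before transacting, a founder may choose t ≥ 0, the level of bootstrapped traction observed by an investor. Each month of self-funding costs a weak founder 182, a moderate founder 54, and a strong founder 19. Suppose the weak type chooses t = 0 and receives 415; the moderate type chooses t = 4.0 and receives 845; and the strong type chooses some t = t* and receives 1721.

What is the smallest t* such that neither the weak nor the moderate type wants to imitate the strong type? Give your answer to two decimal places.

Moderate type (on-path payoff 845 − 54×4.0 = 629) won't mimic when 629 ≥ 1721 − 54·t*, i.e. t* ≥ 20.22.
Weak type (on-path payoff 415) won't mimic when 415 ≥ 1721 − 182·t*, i.e. t* ≥ 7.18.
Both must hold, so t* = max(7.18, 20.22) = 20.22. The moderate type's constraint binds.

20.22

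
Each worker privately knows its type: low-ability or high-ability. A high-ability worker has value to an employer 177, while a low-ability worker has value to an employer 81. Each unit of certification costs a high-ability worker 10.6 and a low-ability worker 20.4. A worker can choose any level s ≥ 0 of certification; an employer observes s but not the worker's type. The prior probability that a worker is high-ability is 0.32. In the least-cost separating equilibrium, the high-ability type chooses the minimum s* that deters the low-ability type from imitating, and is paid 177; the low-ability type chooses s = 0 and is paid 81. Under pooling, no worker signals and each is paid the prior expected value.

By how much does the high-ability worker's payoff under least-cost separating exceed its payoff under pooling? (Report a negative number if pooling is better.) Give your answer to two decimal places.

Least-cost separating signal: s* solves 81 = 177 − 20.4·s*, so s* = (177 − 81)/20.4 ≈ 4.7059.
High-ability type's separating payoff: 177 − 10.6 × s* = 177 − 10.6 × (177 − 81)/20.4 = 177 − 1017.6/20.4 ≈ 127.1176.
Pooling payoff: 0.32 × 177 + 0.68 × 81 = 111.72.
Difference: 127.1176 − 111.72 = 15.3976, i.e. 15.40 to two decimal places.
The high-ability type prefers to separate.

15.40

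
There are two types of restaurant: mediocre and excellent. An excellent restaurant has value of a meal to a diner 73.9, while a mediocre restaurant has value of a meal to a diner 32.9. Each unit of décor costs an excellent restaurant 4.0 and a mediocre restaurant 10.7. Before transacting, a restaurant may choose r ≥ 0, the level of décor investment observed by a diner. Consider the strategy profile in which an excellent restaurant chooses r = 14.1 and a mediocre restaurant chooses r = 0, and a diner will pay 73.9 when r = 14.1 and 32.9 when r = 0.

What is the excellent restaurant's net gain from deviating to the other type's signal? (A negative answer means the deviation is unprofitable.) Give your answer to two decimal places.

Playing r = 14.1 the excellent restaurant receives 73.9 − 4.0 × 14.1 = 17.5.
Deviating to r = 0 yields 32.9 instead.
Gain from deviating: 32.9 − 17.5 = 15.40.
The gain is positive, so the excellent type's incentive-compatibility constraint is violated — this profile is not a separating equilibrium.

15.40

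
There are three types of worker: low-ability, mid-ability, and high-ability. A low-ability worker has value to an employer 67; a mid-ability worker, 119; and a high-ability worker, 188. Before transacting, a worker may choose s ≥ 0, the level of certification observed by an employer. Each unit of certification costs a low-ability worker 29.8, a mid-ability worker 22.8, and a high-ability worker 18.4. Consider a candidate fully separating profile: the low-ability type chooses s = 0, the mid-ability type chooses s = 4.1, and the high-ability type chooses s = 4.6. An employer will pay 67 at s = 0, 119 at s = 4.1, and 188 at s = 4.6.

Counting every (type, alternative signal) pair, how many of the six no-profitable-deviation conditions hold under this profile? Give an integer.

High-ability (own payoff 188 − 18.4×4.6 = 103.36): to s=0 gives 67 → no gain ✓; to s=4.1 gives 119 − 18.4×4.1 = 43.56 → no gain ✓.
Low-ability (own payoff 67): to s=4.1 gives 119 − 29.8×4.1 = -3.18 → no gain ✓; to s=4.6 gives 188 − 29.8×4.6 = 50.92 → no gain ✓.
Mid-ability (own payoff 119 − 22.8×4.1 = 25.52): to s=0 gives 67 → profitable ✗; to s=4.6 gives 188 − 22.8×4.6 = 83.12 → profitable ✗.
4 of the 6 constraints hold; not an equilibrium.

4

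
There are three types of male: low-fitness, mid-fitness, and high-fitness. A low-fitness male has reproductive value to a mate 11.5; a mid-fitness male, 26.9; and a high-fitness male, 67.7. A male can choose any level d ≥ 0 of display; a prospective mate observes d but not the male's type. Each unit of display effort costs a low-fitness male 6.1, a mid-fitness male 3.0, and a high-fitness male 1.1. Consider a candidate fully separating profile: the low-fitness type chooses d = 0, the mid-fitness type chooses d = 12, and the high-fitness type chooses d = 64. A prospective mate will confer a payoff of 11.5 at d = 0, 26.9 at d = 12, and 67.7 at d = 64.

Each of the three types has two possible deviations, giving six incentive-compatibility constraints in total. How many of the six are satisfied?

3

High-fitness (own payoff 67.7 − 1.1×64 = -2.7): to d=0 gives 11.5 → profitable ✗; to d=12 gives 26.9 − 1.1×12 = 13.7 → profitable ✗.
Mid-fitness (own payoff 26.9 − 3.0×12 = -9.1): to d=0 gives 11.5 → profitable ✗; to d=64 gives 67.7 − 3.0×64 = -124.3 → no gain ✓.
Low-fitness (own payoff 11.5): to d=12 gives 26.9 − 6.1×12 = -46.3 → no gain ✓; to d=64 gives 67.7 − 6.1×64 = -322.7 → no gain ✓.
3 of the 6 constraints hold; not an equilibrium.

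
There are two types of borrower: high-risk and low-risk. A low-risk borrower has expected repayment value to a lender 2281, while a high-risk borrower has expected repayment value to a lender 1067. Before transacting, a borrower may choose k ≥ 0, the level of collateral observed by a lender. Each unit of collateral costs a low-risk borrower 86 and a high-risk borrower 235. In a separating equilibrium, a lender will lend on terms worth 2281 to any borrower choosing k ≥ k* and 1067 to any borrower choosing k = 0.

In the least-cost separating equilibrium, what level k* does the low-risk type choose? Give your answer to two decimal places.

A high-risk borrower choosing k = 0 receives 1067.
Imitating at k* instead would pay 2281 at cost 235·k*, netting 2281 − 235·k*.
Indifference: 1067 = 2281 − 235·k*, so k* = (2281 − 1067) / 235 ≈ 5.17.
This is the high-risk type's binding incentive-compatibility constraint; any k ≥ 5.17 sustains separation on that side.

5.17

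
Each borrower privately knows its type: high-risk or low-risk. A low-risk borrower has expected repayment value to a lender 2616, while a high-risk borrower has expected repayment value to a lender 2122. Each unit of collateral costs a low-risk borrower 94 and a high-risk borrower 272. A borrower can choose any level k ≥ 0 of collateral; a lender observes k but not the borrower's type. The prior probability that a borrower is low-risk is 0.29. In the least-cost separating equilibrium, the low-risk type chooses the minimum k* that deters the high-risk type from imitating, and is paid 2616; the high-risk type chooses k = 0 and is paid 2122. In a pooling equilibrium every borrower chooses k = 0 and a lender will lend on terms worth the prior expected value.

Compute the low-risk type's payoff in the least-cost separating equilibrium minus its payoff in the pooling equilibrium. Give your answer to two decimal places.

180.02

Least-cost separating signal: k* solves 2122 = 2616 − 272·k*, so k* = (2616 − 2122)/272 ≈ 1.8162.
Low-risk type's separating payoff: 2616 − 94 × k* = 2616 − 94 × (2616 − 2122)/272 = 2616 − 46436/272 ≈ 2445.2794.
Pooling payoff: 0.29 × 2616 + 0.71 × 2122 = 2265.26.
Difference: 2445.2794 − 2265.26 = 180.0194, i.e. 180.02 to two decimal places.
The low-risk type prefers to separate.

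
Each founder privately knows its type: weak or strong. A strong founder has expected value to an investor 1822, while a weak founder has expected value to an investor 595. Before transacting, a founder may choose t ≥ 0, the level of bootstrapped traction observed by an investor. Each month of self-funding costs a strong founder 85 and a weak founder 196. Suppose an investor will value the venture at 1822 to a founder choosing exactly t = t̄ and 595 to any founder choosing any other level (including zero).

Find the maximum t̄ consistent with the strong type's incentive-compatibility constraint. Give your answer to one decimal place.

Choosing t̄ yields the strong type 1822 − 85·t̄; choosing zero yields 595.
The strong type is indifferent at 1822 − 85·t̄ = 595, i.e. t̄ = (1822 − 595) / 85 ≈ 14.4.
For any t̄ above 14.4 the strong type would rather pool at zero, so separation collapses.

14.4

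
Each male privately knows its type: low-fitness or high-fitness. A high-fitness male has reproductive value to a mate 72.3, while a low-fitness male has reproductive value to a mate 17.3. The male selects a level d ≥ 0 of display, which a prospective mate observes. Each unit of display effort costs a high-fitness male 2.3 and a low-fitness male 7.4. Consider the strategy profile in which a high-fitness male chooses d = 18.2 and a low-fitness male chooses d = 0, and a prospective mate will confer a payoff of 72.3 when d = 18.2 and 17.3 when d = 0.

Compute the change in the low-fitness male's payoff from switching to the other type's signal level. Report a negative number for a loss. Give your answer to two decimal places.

Playing d = 0 the low-fitness male receives 17.3.
Deviating to d = 18.2 brings payment 72.3 at cost 7.4 × 18.2 = 134.68, netting -62.38.
Gain from deviating: -62.38 − 17.3 = -79.68.
The gain is negative, so the low-fitness type's incentive-compatibility constraint is satisfied.

-79.68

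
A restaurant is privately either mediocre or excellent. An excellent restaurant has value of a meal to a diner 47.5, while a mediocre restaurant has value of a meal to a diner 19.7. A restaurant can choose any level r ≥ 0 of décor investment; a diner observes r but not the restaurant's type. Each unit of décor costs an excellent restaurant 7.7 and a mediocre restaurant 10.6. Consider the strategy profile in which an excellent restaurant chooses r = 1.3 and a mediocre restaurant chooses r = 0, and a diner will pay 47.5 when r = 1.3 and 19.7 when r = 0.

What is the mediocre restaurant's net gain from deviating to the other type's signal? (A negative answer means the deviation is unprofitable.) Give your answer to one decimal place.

Playing r = 0 the mediocre restaurant receives 19.7.
Deviating to r = 1.3 brings payment 47.5 at cost 10.6 × 1.3 = 13.78, netting 33.72.
Gain from deviating: 33.72 − 19.7 = 14.02, i.e. 14.0 to one decimal place.
The gain is positive, so the mediocre type's incentive-compatibility constraint is violated — this profile is not a separating equilibrium.

14.0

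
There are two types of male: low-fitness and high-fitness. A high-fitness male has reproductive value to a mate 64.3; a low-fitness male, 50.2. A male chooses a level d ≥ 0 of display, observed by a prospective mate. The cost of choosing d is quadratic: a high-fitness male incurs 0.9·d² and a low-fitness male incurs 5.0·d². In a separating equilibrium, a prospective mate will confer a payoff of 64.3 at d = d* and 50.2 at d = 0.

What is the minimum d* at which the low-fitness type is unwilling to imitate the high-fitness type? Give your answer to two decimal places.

The low-fitness type at d = 0 receives 50.2; imitating at d* yields 64.3 − 5.0·d*².
Indifference: 50.2 = 64.3 − 5.0·d*², so d*² = (64.3 − 50.2) / 5.0 = 2.82.
d* = √2.82 ≈ 1.68.

1.68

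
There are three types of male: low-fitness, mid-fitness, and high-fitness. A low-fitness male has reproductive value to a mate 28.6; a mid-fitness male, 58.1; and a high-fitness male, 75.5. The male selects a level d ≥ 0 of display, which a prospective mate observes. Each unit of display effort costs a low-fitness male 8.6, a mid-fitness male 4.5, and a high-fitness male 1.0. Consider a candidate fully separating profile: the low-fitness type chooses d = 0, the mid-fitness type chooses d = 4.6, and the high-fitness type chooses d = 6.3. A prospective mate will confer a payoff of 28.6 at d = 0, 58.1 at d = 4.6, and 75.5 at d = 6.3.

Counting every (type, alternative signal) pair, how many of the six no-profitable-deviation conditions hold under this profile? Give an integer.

Mid-fitness (own payoff 58.1 − 4.5×4.6 = 37.4): to d=0 gives 28.6 → no gain ✓; to d=6.3 gives 75.5 − 4.5×6.3 = 47.15 → profitable ✗.
Low-fitness (own payoff 28.6): to d=4.6 gives 58.1 − 8.6×4.6 = 18.54 → no gain ✓; to d=6.3 gives 75.5 − 8.6×6.3 = 21.32 → no gain ✓.
High-fitness (own payoff 75.5 − 1.0×6.3 = 69.2): to d=0 gives 28.6 → no gain ✓; to d=4.6 gives 58.1 − 1.0×4.6 = 53.5 → no gain ✓.
5 of the 6 constraints hold; not an equilibrium.

5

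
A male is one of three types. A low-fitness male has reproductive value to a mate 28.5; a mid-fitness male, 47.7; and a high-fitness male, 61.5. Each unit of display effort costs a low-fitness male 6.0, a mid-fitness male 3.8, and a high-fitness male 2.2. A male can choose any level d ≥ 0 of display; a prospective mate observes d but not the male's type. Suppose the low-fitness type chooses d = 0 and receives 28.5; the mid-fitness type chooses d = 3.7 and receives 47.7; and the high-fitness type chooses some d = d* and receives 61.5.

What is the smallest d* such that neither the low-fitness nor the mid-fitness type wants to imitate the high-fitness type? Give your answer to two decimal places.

Low-fitness type (on-path payoff 28.5) won't mimic when 28.5 ≥ 61.5 − 6.0·d*, i.e. d* ≥ 5.50.
Mid-fitness type (on-path payoff 47.7 − 3.8×3.7 = 33.64) won't mimic when 33.64 ≥ 61.5 − 3.8·d*, i.e. d* ≥ 7.33.
Both must hold, so d* = max(5.50, 7.33) = 7.33. The mid-fitness type's constraint binds.

7.33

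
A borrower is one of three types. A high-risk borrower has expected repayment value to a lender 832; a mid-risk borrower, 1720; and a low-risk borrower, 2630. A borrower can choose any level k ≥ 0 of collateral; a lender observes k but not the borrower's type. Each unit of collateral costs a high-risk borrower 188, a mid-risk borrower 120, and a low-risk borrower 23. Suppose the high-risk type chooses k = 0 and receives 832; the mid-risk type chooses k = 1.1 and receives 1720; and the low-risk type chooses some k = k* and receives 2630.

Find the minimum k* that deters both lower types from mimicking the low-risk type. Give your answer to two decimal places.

Mid-risk type (on-path payoff 1720 − 120×1.1 = 1588) won't mimic when 1588 ≥ 2630 − 120·k*, i.e. k* ≥ 8.68.
High-risk type (on-path payoff 832) won't mimic when 832 ≥ 2630 − 188·k*, i.e. k* ≥ 9.56.
Both must hold, so k* = max(9.56, 8.68) = 9.56. The high-risk type's constraint binds.

9.56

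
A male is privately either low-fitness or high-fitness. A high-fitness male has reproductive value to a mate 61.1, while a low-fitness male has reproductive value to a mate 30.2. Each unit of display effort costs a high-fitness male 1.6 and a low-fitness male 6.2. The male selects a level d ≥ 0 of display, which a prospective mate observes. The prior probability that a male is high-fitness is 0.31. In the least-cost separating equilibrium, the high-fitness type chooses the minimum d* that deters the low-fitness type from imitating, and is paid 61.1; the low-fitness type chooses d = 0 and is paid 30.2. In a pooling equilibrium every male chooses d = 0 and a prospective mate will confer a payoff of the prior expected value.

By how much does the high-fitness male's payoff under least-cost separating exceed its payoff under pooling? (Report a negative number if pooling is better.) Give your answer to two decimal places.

13.35

Least-cost separating signal: d* solves 30.2 = 61.1 − 6.2·d*, so d* = (61.1 − 30.2)/6.2 ≈ 4.9839.
High-fitness type's separating payoff: 61.1 − 1.6 × d* = 61.1 − 1.6 × (61.1 − 30.2)/6.2 = 61.1 − 49.44/6.2 ≈ 53.1258.
Pooling payoff: 0.31 × 61.1 + 0.69 × 30.2 = 39.779.
Difference: 53.1258 − 39.779 = 13.3468, i.e. 13.35 to two decimal places.
The high-fitness type prefers to separate.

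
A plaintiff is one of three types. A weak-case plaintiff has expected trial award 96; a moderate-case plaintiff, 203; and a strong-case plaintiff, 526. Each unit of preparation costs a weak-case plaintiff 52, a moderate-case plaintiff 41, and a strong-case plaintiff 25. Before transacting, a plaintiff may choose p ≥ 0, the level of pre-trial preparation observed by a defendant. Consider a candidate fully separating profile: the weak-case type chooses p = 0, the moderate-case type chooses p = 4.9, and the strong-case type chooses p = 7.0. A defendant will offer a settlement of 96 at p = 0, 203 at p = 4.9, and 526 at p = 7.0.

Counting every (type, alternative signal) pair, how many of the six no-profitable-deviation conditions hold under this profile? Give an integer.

Weak-case (own payoff 96): to p=4.9 gives 203 − 52×4.9 = -51.8 → no gain ✓; to p=7.0 gives 526 − 52×7.0 = 162 → profitable ✗.
Strong-case (own payoff 526 − 25×7.0 = 351): to p=0 gives 96 → no gain ✓; to p=4.9 gives 203 − 25×4.9 = 80.5 → no gain ✓.
Moderate-case (own payoff 203 − 41×4.9 = 2.1): to p=0 gives 96 → profitable ✗; to p=7.0 gives 526 − 41×7.0 = 239 → profitable ✗.
3 of the 6 constraints hold; not an equilibrium.

3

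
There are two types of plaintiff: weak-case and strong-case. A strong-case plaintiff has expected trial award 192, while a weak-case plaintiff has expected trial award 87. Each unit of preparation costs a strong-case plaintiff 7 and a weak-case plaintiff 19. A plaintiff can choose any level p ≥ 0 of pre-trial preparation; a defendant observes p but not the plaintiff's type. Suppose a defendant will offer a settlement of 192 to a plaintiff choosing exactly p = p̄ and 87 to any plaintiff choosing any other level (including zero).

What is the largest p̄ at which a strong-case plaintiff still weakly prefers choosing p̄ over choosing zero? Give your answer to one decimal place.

Choosing p̄ yields the strong-case type 192 − 7·p̄; choosing zero yields 87.
The strong-case type is indifferent at 192 − 7·p̄ = 87, i.e. p̄ = (192 − 87) / 7 = 15.0.
For any p̄ above 15.0 the strong-case type would rather pool at zero, so separation collapses.

15.0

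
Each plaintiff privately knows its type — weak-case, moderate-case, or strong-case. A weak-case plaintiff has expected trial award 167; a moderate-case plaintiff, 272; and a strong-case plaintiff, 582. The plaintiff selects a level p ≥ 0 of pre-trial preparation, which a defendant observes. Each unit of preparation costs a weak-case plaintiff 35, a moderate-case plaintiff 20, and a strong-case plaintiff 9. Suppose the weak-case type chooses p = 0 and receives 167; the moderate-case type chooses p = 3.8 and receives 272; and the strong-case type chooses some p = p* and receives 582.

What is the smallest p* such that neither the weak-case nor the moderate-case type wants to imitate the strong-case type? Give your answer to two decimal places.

Moderate-case type (on-path payoff 272 − 20×3.8 = 196) won't mimic when 196 ≥ 582 − 20·p*, i.e. p* ≥ 19.30.
Weak-case type (on-path payoff 167) won't mimic when 167 ≥ 582 − 35·p*, i.e. p* ≥ 11.86.
Both must hold, so p* = max(11.86, 19.30) = 19.30. The moderate-case type's constraint binds.

19.30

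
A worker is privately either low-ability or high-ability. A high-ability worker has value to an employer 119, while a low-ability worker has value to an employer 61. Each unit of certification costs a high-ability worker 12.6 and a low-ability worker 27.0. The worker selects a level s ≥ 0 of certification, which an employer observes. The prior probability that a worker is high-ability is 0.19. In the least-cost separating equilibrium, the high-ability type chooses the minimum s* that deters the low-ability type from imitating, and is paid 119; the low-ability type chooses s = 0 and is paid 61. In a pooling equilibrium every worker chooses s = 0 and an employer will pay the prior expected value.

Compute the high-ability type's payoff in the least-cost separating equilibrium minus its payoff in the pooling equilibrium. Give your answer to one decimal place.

Least-cost separating signal: s* solves 61 = 119 − 27.0·s*, so s* = (119 − 61)/27.0 ≈ 2.1481.
High-ability type's separating payoff: 119 − 12.6 × s* = 119 − 12.6 × (119 − 61)/27.0 = 119 − 730.8/27.0 ≈ 91.933.
Pooling payoff: 0.19 × 119 + 0.81 × 61 = 72.02.
Difference: 91.933 − 72.02 = 19.913, i.e. 19.9 to one decimal place.
The high-ability type prefers to separate.

19.9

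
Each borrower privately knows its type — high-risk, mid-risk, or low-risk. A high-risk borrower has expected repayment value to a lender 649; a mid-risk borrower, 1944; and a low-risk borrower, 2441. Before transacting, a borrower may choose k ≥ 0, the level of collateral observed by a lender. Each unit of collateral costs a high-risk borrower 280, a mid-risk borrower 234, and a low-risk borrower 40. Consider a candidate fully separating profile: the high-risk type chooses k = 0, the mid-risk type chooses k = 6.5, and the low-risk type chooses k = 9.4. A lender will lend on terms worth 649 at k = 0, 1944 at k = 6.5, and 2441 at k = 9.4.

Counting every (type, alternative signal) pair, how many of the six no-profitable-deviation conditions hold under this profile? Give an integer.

Low-risk (own payoff 2441 − 40×9.4 = 2065): to k=0 gives 649 → no gain ✓; to k=6.5 gives 1944 − 40×6.5 = 1684 → no gain ✓.
High-risk (own payoff 649): to k=6.5 gives 1944 − 280×6.5 = 124 → no gain ✓; to k=9.4 gives 2441 − 280×9.4 = -191 → no gain ✓.
Mid-risk (own payoff 1944 − 234×6.5 = 423): to k=0 gives 649 → profitable ✗; to k=9.4 gives 2441 − 234×9.4 = 241.4 → no gain ✓.
5 of the 6 constraints hold; not an equilibrium.

5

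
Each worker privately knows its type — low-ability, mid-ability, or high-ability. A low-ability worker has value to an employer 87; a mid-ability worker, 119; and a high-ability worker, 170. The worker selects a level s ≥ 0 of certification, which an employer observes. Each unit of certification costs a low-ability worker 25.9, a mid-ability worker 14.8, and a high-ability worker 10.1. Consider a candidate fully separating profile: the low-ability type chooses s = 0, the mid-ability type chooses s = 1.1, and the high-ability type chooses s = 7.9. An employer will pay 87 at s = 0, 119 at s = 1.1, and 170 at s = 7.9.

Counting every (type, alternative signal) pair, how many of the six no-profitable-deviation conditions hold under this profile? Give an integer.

4

Mid-ability (own payoff 119 − 14.8×1.1 = 102.72): to s=0 gives 87 → no gain ✓; to s=7.9 gives 170 − 14.8×7.9 = 53.08 → no gain ✓.
Low-ability (own payoff 87): to s=1.1 gives 119 − 25.9×1.1 = 90.51 → profitable ✗; to s=7.9 gives 170 − 25.9×7.9 = -34.61 → no gain ✓.
High-ability (own payoff 170 − 10.1×7.9 = 90.21): to s=0 gives 87 → no gain ✓; to s=1.1 gives 119 − 10.1×1.1 = 107.89 → profitable ✗.
4 of the 6 constraints hold; not an equilibrium.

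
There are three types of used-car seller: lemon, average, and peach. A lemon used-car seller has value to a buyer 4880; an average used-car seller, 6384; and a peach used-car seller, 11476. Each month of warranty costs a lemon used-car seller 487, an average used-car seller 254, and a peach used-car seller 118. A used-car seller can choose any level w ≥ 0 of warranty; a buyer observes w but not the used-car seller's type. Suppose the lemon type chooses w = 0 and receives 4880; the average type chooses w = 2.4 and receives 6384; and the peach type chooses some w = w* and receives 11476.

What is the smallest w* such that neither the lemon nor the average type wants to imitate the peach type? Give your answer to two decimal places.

22.45

Average type (on-path payoff 6384 − 254×2.4 = 5774.4) won't mimic when 5774.4 ≥ 11476 − 254·w*, i.e. w* ≥ 22.45.
Lemon type (on-path payoff 4880) won't mimic when 4880 ≥ 11476 − 487·w*, i.e. w* ≥ 13.54.
Both must hold, so w* = max(13.54, 22.45) = 22.45. The average type's constraint binds.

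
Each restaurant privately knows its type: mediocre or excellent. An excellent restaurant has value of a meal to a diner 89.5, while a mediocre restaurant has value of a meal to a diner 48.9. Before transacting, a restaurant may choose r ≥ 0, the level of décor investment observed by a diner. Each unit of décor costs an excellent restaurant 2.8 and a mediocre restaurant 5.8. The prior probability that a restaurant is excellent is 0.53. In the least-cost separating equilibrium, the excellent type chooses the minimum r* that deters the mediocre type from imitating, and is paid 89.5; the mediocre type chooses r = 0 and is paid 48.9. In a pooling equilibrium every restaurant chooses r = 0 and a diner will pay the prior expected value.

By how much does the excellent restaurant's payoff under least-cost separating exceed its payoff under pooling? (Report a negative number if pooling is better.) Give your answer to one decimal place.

-0.5

Least-cost separating signal: r* solves 48.9 = 89.5 − 5.8·r*, so r* = (89.5 − 48.9)/5.8 = 7.
Excellent type's separating payoff: 89.5 − 2.8 × r* = 89.5 − 2.8 × (89.5 − 48.9)/5.8 = 89.5 − 113.68/5.8 = 69.9.
Pooling payoff: 0.53 × 89.5 + 0.47 × 48.9 = 70.418.
Difference: 69.9 − 70.418 = -0.518, i.e. -0.5 to one decimal place.
The excellent type would prefer the pooling outcome.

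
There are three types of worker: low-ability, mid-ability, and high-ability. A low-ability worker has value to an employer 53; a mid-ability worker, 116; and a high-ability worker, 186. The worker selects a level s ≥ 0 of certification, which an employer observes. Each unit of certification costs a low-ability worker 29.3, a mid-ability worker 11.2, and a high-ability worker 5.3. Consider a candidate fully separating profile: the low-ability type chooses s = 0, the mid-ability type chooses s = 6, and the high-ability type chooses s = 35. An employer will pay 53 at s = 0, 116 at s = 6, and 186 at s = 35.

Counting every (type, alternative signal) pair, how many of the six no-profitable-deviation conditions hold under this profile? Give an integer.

3

High-ability (own payoff 186 − 5.3×35 = 0.5): to s=0 gives 53 → profitable ✗; to s=6 gives 116 − 5.3×6 = 84.2 → profitable ✗.
Mid-ability (own payoff 116 − 11.2×6 = 48.8): to s=0 gives 53 → profitable ✗; to s=35 gives 186 − 11.2×35 = -206 → no gain ✓.
Low-ability (own payoff 53): to s=6 gives 116 − 29.3×6 = -59.8 → no gain ✓; to s=35 gives 186 − 29.3×35 = -839.5 → no gain ✓.
3 of the 6 constraints hold; not an equilibrium.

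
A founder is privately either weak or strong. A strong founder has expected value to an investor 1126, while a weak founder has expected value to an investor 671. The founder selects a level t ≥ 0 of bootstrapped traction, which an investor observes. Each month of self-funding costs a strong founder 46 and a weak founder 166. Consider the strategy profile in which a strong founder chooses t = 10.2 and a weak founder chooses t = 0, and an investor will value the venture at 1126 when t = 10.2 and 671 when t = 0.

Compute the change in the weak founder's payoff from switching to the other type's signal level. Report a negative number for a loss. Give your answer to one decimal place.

-1238.2

Playing t = 0 the weak founder receives 671.
Deviating to t = 10.2 brings payment 1126 at cost 166 × 10.2 = 1693.2, netting -567.2.
Gain from deviating: -567.2 − 671 = -1238.2.
The gain is negative, so the weak type's incentive-compatibility constraint is satisfied.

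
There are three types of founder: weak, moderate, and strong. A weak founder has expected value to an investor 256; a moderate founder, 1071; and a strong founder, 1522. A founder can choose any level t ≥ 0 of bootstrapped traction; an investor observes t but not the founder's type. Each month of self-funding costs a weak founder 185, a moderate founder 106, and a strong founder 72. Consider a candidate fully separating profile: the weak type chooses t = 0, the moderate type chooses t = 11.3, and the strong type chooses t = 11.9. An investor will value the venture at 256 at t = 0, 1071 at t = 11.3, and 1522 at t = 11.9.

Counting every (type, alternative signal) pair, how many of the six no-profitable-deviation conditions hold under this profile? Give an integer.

4

Weak (own payoff 256): to t=11.3 gives 1071 − 185×11.3 = -1019.5 → no gain ✓; to t=11.9 gives 1522 − 185×11.9 = -679.5 → no gain ✓.
Moderate (own payoff 1071 − 106×11.3 = -126.8): to t=0 gives 256 → profitable ✗; to t=11.9 gives 1522 − 106×11.9 = 260.6 → profitable ✗.
Strong (own payoff 1522 − 72×11.9 = 665.2): to t=0 gives 256 → no gain ✓; to t=11.3 gives 1071 − 72×11.3 = 257.4 → no gain ✓.
4 of the 6 constraints hold; not an equilibrium.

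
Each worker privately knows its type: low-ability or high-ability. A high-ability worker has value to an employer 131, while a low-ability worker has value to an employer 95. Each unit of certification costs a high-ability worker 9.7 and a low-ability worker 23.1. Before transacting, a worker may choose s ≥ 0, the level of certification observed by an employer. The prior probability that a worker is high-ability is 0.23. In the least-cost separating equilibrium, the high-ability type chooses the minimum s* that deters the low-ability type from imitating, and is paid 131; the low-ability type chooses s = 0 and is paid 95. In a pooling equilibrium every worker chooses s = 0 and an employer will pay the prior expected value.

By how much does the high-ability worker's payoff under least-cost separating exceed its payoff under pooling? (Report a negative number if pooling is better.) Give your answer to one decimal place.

Least-cost separating signal: s* solves 95 = 131 − 23.1·s*, so s* = (131 − 95)/23.1 ≈ 1.5584.
High-ability type's separating payoff: 131 − 9.7 × s* = 131 − 9.7 × (131 − 95)/23.1 = 131 − 349.2/23.1 ≈ 115.883.
Pooling payoff: 0.23 × 131 + 0.77 × 95 = 103.28.
Difference: 115.883 − 103.28 = 12.603, i.e. 12.6 to one decimal place.
The high-ability type prefers to separate.

12.6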